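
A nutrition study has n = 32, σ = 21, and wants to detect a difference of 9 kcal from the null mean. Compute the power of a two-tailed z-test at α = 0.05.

SE = σ/√n = 21/√32 = 3.712. Non-centrality λ = d/SE = 9/3.712 = 2.424. Power ≈ Φ(λ - z_{α/2}) = Φ(2.424 - 1.96) = Φ(0.464) = 0.679.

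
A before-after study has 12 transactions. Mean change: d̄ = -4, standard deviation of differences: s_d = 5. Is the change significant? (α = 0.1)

t = d̄/(s_d/√n) = -4/(5/√12) = -2.771. df = 11, critical t = ±1.796. Reject H₀.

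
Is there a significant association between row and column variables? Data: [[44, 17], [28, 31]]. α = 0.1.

χ² = 7.608. df = 1, critical = 2.706. Reject H₀. Variables are dependent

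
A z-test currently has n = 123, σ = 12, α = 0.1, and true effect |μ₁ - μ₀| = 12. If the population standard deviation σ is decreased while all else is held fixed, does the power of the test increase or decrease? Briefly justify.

Power increases: a smaller σ shrinks the standard error σ/√n, moving the sampling distribution under H₁ further from the critical value.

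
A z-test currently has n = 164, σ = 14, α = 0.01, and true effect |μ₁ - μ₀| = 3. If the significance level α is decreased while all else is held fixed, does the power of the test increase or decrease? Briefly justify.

Power decreases: a smaller α raises the critical value, so less of the H₁ sampling distribution falls in the rejection region.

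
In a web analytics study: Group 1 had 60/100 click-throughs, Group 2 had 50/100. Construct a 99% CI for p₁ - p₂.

p̂₁ = 0.6, p̂₂ = 0.5. Difference = 0.1. CI = (-0.08, 0.28)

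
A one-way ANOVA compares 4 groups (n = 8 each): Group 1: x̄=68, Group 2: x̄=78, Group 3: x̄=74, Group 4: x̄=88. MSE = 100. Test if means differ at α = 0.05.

Grand mean = 77.0. SS_between = 1696.0, MS_between = 565.33. F = 5.653, F_crit ≈ 2.947. Reject H₀.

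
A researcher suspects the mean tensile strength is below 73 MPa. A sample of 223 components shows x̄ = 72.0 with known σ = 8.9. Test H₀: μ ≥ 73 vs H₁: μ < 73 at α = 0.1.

z = -1.678. Critical value: -1.28. Reject H₀.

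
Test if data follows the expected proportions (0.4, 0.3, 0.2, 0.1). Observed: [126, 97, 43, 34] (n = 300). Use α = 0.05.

Expected: [120.0, 90.0, 60.0, 30.0]. χ² = 6.194. df = 3, critical = 7.815. Fail to reject H₀.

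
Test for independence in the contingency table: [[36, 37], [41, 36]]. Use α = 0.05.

χ² = 0.232. df = 1, critical = 3.841. Fail to reject H₀. No evidence of dependence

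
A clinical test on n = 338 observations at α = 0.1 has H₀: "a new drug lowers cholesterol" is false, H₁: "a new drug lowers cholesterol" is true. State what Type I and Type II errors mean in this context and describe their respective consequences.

Type I (false positive): concluding that a new drug lowers cholesterol when it is not — approving an ineffective drug — patients take a useless medication and may skip effective alternatives. Type II (false negative): failing to conclude that a new drug lowers cholesterol when it is — shelving an effective drug — patients miss out on a treatment that would have helped. Which is costlier depends on domain priorities and is a judgement call rather than a statistical fact.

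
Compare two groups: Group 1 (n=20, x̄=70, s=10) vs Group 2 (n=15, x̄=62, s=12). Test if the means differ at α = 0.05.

Pooled sp = 10.89. t = 2.15, df = 33. Critical t = ±2.035. Reject H₀.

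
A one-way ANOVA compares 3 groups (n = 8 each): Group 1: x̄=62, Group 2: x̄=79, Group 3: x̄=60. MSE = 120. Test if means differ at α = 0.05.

Grand mean = 67.0. SS_between = 1744.0, MS_between = 872.0. F = 7.267, F_crit ≈ 3.467. Reject H₀.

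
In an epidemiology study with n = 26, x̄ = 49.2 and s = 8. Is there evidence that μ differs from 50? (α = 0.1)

t = (x̄ - μ₀)/(s/√n) = (49.2 - 50)/(8/√26) = -0.51. df = 25, critical t = ±1.708. Fail to reject H₀.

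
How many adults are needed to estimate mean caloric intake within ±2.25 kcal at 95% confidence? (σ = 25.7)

n = (z*σ/E)² = (1.96×25.7/2.25)² = 501.2 → n = 502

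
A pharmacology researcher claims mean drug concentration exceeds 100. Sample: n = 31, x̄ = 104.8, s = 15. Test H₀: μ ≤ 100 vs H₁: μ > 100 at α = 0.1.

t = (104.8 - 100)/(15/√31) = 1.782, df = 30. Critical t = 1.31. Reject H₀.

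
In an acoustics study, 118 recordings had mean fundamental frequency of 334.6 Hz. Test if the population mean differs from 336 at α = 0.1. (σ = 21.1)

z = (x̄ - μ₀)/(σ/√n) = (334.6 - 336)/(21.1/√118) = -0.721. Critical value: ±1.645. Since |-0.721| ≤ 1.645, Fail to reject H₀.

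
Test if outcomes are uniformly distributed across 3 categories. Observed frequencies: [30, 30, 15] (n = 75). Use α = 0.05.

Expected = 25 each. χ² = Σ(O-E)²/E = 6.0. df = 2, critical value = 5.991. Reject H₀.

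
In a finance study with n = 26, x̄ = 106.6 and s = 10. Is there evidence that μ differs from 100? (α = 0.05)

t = (x̄ - μ₀)/(s/√n) = (106.6 - 100)/(10/√26) = 3.365. df = 25, critical t = ±2.06. Reject H₀.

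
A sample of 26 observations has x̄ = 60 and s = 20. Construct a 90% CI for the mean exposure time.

CI = x̄ ± t*(s/√n) = 60 ± 1.708(20/√26) = (53.3, 66.7)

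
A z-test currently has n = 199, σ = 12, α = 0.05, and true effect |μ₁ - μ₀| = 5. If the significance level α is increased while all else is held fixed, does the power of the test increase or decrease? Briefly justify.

Power increases: a larger α lowers the critical value, so more of the H₁ sampling distribution falls in the rejection region.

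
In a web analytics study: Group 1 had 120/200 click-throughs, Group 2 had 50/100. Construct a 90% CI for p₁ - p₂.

p̂₁ = 0.6, p̂₂ = 0.5. Difference = 0.1. CI = (-0.0, 0.2)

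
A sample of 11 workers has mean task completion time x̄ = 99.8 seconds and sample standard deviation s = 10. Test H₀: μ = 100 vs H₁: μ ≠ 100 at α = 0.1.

t = (x̄ - μ₀)/(s/√n) = (99.8 - 100)/(10/√11) = -0.066. df = 10, critical t = ±1.812. Fail to reject H₀.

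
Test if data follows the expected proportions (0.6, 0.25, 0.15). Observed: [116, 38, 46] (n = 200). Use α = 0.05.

Expected: [120.0, 50.0, 30.0]. χ² = 11.547. df = 2, critical = 5.991. Reject H₀.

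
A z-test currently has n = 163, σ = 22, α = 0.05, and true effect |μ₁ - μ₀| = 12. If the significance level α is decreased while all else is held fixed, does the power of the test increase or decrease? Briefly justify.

Power decreases: a smaller α raises the critical value, so less of the H₁ sampling distribution falls in the rejection region.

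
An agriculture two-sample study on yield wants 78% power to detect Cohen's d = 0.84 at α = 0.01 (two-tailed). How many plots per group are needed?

z_{α/2} = 2.576, z_β = Φ⁻¹(0.78) = 0.772. For large effect (d = 0.84): n per group = 2(z_{α/2} + z_β)²/d² = 2(2.576 + 0.772)²/0.84² = 31.8 → 32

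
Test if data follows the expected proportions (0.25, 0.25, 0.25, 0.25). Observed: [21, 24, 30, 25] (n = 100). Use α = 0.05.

Expected: [25.0, 25.0, 25.0, 25.0]. χ² = 1.68. df = 3, critical = 7.815. Fail to reject H₀.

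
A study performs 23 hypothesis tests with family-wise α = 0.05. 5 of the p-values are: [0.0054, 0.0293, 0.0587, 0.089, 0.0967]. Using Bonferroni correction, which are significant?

Bonferroni α = 0.05/23 = 0.00217. None of the given p-values are significant.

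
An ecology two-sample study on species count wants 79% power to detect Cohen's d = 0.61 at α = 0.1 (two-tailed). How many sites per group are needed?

z_{α/2} = 1.645, z_β = Φ⁻¹(0.79) = 0.806. For medium effect (d = 0.61): n per group = 2(z_{α/2} + z_β)²/d² = 2(1.645 + 0.806)²/0.61² = 32.3 → 33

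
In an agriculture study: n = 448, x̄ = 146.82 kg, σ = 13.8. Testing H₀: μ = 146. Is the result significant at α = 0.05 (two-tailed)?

z = (146.82 - 146)/(13.8/√448) = 1.258. Since |z| ≤ 1.96, not significant at α = 0.05.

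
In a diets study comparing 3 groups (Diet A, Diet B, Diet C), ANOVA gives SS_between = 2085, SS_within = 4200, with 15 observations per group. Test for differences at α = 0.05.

df_between = 2, df_within = 42. F = MS_between/MS_within = 1042.5/100.0 = 10.425. F_crit ≈ 3.22. Reject H₀. At least one mean differs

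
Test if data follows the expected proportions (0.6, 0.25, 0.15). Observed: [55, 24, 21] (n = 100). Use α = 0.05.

Expected: [60.0, 25.0, 15.0]. χ² = 2.857. df = 2, critical = 5.991. Fail to reject H₀.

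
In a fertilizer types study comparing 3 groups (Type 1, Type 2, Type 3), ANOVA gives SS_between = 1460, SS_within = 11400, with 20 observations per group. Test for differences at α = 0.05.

df_between = 2, df_within = 57. F = MS_between/MS_within = 730.0/200.0 = 3.65. F_crit ≈ 3.159. Reject H₀. At least one mean differs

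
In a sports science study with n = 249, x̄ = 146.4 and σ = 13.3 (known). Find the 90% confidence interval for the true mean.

CI = x̄ ± z*(σ/√n) = 146.4 ± 1.645(13.3/√249) = 146.4 ± 1.39 = (145.01, 147.79)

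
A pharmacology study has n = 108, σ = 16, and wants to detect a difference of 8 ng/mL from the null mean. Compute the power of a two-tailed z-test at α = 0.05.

SE = σ/√n = 16/√108 = 1.54. Non-centrality λ = d/SE = 8/1.54 = 5.196. Power ≈ Φ(λ - z_{α/2}) = Φ(5.196 - 1.96) = Φ(3.236) = 0.999.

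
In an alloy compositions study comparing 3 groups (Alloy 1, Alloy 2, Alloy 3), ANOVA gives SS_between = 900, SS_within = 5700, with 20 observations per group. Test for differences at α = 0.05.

df_between = 2, df_within = 57. F = MS_between/MS_within = 450.0/100.0 = 4.5. F_crit ≈ 3.159. Reject H₀. At least one mean differs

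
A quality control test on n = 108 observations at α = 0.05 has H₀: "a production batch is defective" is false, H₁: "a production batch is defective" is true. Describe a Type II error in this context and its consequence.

Type II error: failing to reject H₀ when it is false — concluding that a production batch is defective is not supported when in fact it is. Consequence: shipping a defective batch — faulty products reach customers.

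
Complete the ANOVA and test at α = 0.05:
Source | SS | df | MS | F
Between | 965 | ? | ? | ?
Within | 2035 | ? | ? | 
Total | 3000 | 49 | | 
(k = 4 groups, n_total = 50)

df_between = 3, df_within = 46. MS_between = 321.67, MS_within = 44.24. F = 7.271, F_crit ≈ 2.807. Reject H₀.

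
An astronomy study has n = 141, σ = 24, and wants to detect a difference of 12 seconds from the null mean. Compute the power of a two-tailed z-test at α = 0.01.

SE = σ/√n = 24/√141 = 2.021. Non-centrality λ = d/SE = 12/2.021 = 5.937. Power ≈ Φ(λ - z_{α/2}) = Φ(5.937 - 2.576) = Φ(3.361) = 1.0.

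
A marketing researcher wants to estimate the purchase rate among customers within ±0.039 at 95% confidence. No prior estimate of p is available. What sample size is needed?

Conservative approach: use p = 0.5 (maximizes p(1-p) = 0.25). n = z²(0.25)/E² = 1.96²×0.25/0.039² = 631.4 → n = 632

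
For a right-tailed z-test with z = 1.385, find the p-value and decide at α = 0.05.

p = P(Z > 1.385) = 1 - Φ(1.385) ≈ 0.083. Since p ≥ 0.05, fail to reject H₀ (not significant) at α = 0.05.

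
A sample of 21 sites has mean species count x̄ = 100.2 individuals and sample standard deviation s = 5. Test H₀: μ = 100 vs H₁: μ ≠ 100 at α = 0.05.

t = (x̄ - μ₀)/(s/√n) = (100.2 - 100)/(5/√21) = 0.183. df = 20, critical t = ±2.086. Fail to reject H₀.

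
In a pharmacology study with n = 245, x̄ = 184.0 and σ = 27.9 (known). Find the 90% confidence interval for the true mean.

CI = x̄ ± z*(σ/√n) = 184.0 ± 1.645(27.9/√245) = 184.0 ± 2.93 = (181.07, 186.93)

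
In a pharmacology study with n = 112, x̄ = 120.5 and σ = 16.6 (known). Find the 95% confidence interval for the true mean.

CI = x̄ ± z*(σ/√n) = 120.5 ± 1.96(16.6/√112) = 120.5 ± 3.07 = (117.43, 123.57)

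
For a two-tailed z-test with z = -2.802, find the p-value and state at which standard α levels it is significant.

p = 2·P(Z > |-2.802|) = 2·(1 - Φ(2.802)) ≈ 0.0051. Significant at α = 0.1; Significant at α = 0.05; Significant at α = 0.01.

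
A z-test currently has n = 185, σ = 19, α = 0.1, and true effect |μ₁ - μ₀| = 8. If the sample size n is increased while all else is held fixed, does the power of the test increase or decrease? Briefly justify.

Power increases: a larger n shrinks the standard error σ/√n, moving the sampling distribution under H₁ further from the critical value.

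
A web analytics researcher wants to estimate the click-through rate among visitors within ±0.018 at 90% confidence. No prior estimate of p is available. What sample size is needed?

Conservative approach: use p = 0.5 (maximizes p(1-p) = 0.25). n = z²(0.25)/E² = 1.645²×0.25/0.018² = 2088.0 → n = 2088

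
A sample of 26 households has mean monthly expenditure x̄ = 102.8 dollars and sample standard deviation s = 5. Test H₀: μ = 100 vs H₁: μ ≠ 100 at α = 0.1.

t = (x̄ - μ₀)/(s/√n) = (102.8 - 100)/(5/√26) = 2.855. df = 25, critical t = ±1.708. Reject H₀.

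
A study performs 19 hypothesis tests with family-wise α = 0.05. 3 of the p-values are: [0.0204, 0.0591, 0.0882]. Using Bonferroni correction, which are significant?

Bonferroni α = 0.05/19 = 0.00263. None of the given p-values are significant.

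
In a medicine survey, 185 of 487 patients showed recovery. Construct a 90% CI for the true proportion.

p̂ = 0.38. CI = p̂ ± z*√(p̂(1-p̂)/n) = (0.344, 0.416)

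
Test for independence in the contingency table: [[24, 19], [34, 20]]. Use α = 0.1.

χ² = 0.509. df = 1, critical = 2.706. Fail to reject H₀. No evidence of dependence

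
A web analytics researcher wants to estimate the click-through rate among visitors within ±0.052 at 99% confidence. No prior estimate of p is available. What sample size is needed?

Conservative approach: use p = 0.5 (maximizes p(1-p) = 0.25). n = z²(0.25)/E² = 2.576²×0.25/0.052² = 613.5 → n = 614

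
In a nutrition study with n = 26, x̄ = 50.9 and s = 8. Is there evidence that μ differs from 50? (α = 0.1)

t = (x̄ - μ₀)/(s/√n) = (50.9 - 50)/(8/√26) = 0.574. df = 25, critical t = ±1.708. Fail to reject H₀.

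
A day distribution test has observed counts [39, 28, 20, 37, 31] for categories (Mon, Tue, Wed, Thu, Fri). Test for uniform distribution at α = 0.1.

Expected = 31 each. χ² = Σ(O-E)²/E = 7.419. df = 4, critical value = 7.779. Fail to reject H₀.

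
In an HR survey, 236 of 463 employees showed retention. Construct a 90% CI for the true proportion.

p̂ = 0.51. CI = p̂ ± z*√(p̂(1-p̂)/n) = (0.472, 0.548)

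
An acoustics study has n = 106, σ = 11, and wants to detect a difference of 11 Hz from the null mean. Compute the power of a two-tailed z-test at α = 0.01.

SE = σ/√n = 11/√106 = 1.068. Non-centrality λ = d/SE = 11/1.068 = 10.296. Power ≈ Φ(λ - z_{α/2}) = Φ(10.296 - 2.576) = Φ(7.72) = 1.0.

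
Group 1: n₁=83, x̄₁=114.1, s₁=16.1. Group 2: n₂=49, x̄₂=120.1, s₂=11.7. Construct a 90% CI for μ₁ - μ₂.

Difference = -6.0. SE = √(16.1²/83 + 11.7²/49) = 2.432. CI = (-10.0, -2.0)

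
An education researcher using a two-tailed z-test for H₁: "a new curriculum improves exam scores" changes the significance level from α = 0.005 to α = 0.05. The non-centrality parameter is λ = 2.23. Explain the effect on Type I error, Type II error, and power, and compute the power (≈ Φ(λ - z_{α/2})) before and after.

Increasing α from 0.005 to 0.05:
• Type I error rate increases (α is the Type I rate by definition).
• Critical value moves from z_{α/2} = 2.807 to 1.96, so power = Φ(λ - z_{α/2}) goes from Φ(2.23 - 2.807) = 0.282 to Φ(2.23 - 1.96) = 0.606.
• Type II error rate β = 1 - power therefore decreases (0.718 → 0.394).
Appropriate when false negatives are costly — here, keeping the old curriculum when the new one would have helped students.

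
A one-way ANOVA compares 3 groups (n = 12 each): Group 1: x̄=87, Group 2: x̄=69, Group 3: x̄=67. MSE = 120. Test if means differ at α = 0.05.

Grand mean = 74.33. SS_between = 2912.0, MS_between = 1456.0. F = 12.133, F_crit ≈ 3.285. Reject H₀.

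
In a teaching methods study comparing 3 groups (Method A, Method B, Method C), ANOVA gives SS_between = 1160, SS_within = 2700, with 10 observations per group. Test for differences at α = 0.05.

df_between = 2, df_within = 27. F = MS_between/MS_within = 580.0/100.0 = 5.8. F_crit ≈ 3.354. Reject H₀. At least one mean differs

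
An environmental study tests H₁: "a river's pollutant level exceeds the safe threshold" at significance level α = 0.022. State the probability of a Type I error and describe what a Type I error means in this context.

P(Type I error) = α = 0.022. A Type I error is rejecting H₀ when H₀ is actually true (false positive) — here, concluding that a river's pollutant level exceeds the safe threshold when in fact this is not the case. Consequence: shutting down a compliant factory unnecessarily.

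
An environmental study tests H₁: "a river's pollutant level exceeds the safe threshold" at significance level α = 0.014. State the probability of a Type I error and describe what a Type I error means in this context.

P(Type I error) = α = 0.014. A Type I error is rejecting H₀ when H₀ is actually true (false positive) — here, concluding that a river's pollutant level exceeds the safe threshold when in fact this is not the case. Consequence: shutting down a compliant factory unnecessarily.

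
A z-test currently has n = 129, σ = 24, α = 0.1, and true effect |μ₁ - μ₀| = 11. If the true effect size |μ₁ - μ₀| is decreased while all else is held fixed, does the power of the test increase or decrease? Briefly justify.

Power decreases: a smaller true effect decreases the non-centrality λ = |μ₁ - μ₀|/(σ/√n).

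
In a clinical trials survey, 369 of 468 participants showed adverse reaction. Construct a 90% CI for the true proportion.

p̂ = 0.788. CI = p̂ ± z*√(p̂(1-p̂)/n) = (0.757, 0.82)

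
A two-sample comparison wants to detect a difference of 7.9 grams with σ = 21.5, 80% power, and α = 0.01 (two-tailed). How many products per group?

n per group = 2(z_α/2 + z_β)²σ²/d² = 2×(2.576 + 0.84)²×21.5²/7.9² = 172.9 → n = 173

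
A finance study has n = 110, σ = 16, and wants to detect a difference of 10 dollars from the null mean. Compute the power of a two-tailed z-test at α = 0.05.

SE = σ/√n = 16/√110 = 1.526. Non-centrality λ = d/SE = 10/1.526 = 6.555. Power ≈ Φ(λ - z_{α/2}) = Φ(6.555 - 1.96) = Φ(4.595) = 1.0.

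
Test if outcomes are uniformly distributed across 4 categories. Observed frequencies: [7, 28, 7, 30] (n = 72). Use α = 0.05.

Expected = 18 each. χ² = Σ(O-E)²/E = 27.0. df = 3, critical value = 7.815. Reject H₀.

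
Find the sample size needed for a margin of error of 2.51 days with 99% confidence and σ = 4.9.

n = (z*σ/E)² = (2.576×4.9/2.51)² = 25.3 → n = 26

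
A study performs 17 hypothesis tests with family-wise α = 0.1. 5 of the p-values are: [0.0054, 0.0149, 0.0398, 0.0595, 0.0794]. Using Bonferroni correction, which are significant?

Bonferroni α = 0.1/17 = 0.00588. Significant p-values: [0.0054]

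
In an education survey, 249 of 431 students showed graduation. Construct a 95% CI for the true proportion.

p̂ = 0.578. CI = p̂ ± z*√(p̂(1-p̂)/n) = (0.531, 0.624)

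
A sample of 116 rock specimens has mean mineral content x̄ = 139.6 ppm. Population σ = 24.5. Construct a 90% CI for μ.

CI = x̄ ± z*(σ/√n) = 139.6 ± 1.645(24.5/√116) = 139.6 ± 3.74 = (135.86, 143.34)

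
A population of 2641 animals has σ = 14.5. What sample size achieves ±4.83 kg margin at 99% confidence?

Without FPC: n₀ = (2.576×14.5/4.83)² = 59.804. With FPC: n = n₀N/(n₀+N-1) = 58.5 → n = 59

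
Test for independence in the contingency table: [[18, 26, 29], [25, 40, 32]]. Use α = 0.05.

χ² = 0.886. df = 2, critical = 5.991. Fail to reject H₀. No evidence of dependence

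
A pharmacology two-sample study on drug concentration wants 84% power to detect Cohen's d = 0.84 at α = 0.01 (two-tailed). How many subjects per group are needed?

z_{α/2} = 2.576, z_β = Φ⁻¹(0.84) = 0.994. For large effect (d = 0.84): n per group = 2(z_{α/2} + z_β)²/d² = 2(2.576 + 0.994)²/0.84² = 36.1 → 37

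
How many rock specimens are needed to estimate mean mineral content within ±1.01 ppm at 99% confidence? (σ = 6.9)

n = (z*σ/E)² = (2.576×6.9/1.01)² = 309.7 → n = 310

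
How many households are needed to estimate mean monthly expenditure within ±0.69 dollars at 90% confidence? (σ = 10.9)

n = (z*σ/E)² = (1.645×10.9/0.69)² = 675.3 → n = 676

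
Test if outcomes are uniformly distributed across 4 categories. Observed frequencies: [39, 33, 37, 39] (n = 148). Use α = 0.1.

Expected = 37 each. χ² = Σ(O-E)²/E = 0.649. df = 3, critical value = 6.251. Fail to reject H₀.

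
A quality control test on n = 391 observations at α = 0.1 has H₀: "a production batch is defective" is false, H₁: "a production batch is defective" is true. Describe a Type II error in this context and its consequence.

Type II error: failing to reject H₀ when it is false — concluding that a production batch is defective is not supported when in fact it is. Consequence: shipping a defective batch — faulty products reach customers.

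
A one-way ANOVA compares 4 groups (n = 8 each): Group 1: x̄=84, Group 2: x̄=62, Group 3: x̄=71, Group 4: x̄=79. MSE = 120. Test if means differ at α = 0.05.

Grand mean = 74.0. SS_between = 2224.0, MS_between = 741.33. F = 6.178, F_crit ≈ 2.947. Reject H₀.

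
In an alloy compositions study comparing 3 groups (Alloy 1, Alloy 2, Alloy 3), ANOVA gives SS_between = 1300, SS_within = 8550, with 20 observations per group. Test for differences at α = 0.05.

df_between = 2, df_within = 57. F = MS_between/MS_within = 650.0/150.0 = 4.333. F_crit ≈ 3.159. Reject H₀. At least one mean differs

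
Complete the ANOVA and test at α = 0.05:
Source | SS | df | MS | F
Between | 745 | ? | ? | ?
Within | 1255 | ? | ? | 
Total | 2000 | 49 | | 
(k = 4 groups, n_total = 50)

df_between = 3, df_within = 46. MS_between = 248.33, MS_within = 27.28. F = 9.102, F_crit ≈ 2.807. Reject H₀.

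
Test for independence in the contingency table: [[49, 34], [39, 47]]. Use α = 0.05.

χ² = 3.171. df = 1, critical = 3.841. Fail to reject H₀. No evidence of dependence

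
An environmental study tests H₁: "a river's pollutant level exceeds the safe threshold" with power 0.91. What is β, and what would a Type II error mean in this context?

β = 1 - power = 1 - 0.91 = 0.09. A Type II error is failing to reject H₀ when H₀ is false (false negative) — here, failing to conclude that a river's pollutant level exceeds the safe threshold when in fact it is true. Consequence: allowing unsafe pollution to continue.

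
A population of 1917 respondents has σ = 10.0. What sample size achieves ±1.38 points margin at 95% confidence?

Without FPC: n₀ = (1.96×10.0/1.38)² = 201.722. With FPC: n = n₀N/(n₀+N-1) = 182.6 → n = 183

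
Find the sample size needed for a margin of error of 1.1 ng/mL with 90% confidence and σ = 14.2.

n = (z*σ/E)² = (1.645×14.2/1.1)² = 450.9 → n = 451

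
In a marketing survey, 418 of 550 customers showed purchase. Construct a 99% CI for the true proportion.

p̂ = 0.76. CI = p̂ ± z*√(p̂(1-p̂)/n) = (0.713, 0.807)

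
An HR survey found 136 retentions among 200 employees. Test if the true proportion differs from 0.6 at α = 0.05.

p̂ = 0.68, p₀ = 0.6. z = (p̂ - p₀)/√(p₀(1-p₀)/n) = 2.309. Critical: ±1.96. Reject H₀.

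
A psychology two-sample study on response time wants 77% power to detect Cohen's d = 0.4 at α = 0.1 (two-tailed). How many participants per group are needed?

z_{α/2} = 1.645, z_β = Φ⁻¹(0.77) = 0.739. For small effect (d = 0.4): n per group = 2(z_{α/2} + z_β)²/d² = 2(1.645 + 0.739)²/0.4² = 71.04 → 72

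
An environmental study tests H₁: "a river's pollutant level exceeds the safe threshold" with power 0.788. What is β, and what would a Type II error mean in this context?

β = 1 - power = 1 - 0.788 = 0.212. A Type II error is failing to reject H₀ when H₀ is false (false negative) — here, failing to conclude that a river's pollutant level exceeds the safe threshold when in fact it is true. Consequence: allowing unsafe pollution to continue.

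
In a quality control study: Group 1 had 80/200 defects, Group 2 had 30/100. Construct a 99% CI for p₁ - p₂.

p̂₁ = 0.4, p̂₂ = 0.3. Difference = 0.1. CI = (-0.048, 0.248)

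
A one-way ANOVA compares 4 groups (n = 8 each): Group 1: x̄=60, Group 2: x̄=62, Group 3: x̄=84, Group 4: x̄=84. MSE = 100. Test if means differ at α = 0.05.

Grand mean = 72.5. SS_between = 4248.0, MS_between = 1416.0. F = 14.16, F_crit ≈ 2.947. Reject H₀.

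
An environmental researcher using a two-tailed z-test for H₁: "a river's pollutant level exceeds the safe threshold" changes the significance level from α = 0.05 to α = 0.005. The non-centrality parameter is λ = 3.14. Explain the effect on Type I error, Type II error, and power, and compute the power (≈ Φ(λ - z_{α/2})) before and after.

Decreasing α from 0.05 to 0.005:
• Type I error rate decreases (α is the Type I rate by definition).
• Critical value moves from z_{α/2} = 1.96 to 2.807, so power = Φ(λ - z_{α/2}) goes from Φ(3.14 - 1.96) = 0.881 to Φ(3.14 - 2.807) = 0.63.
• Type II error rate β = 1 - power therefore increases (0.119 → 0.37).
Appropriate when false positives are costly — here, shutting down a compliant factory unnecessarily.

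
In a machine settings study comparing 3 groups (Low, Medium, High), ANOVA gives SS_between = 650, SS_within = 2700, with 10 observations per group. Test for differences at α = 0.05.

df_between = 2, df_within = 27. F = MS_between/MS_within = 325.0/100.0 = 3.25. F_crit ≈ 3.354. Fail to reject H₀.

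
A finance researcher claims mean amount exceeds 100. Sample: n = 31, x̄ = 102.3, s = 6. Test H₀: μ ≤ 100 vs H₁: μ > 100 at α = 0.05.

t = (102.3 - 100)/(6/√31) = 2.134, df = 30. Critical t = 1.697. Reject H₀.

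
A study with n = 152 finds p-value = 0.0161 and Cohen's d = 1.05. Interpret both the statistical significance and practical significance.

Statistically significant (p = 0.0161 < 0.05). Cohen's d = 1.05 indicates a large effect size. Both statistical and practical significance should be considered.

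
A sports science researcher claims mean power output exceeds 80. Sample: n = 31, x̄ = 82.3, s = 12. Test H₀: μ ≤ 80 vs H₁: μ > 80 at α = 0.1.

t = (82.3 - 80)/(12/√31) = 1.067, df = 30. Critical t = 1.31. Fail to reject H₀.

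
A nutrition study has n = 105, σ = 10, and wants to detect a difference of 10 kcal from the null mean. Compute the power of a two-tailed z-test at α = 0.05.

SE = σ/√n = 10/√105 = 0.976. Non-centrality λ = d/SE = 10/0.976 = 10.247. Power ≈ Φ(λ - z_{α/2}) = Φ(10.247 - 1.96) = Φ(8.287) = 1.0.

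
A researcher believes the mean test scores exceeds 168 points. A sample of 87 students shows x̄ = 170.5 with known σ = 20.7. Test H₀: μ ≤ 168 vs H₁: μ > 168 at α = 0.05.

z = 1.126. Critical value: 1.645. Fail to reject H₀.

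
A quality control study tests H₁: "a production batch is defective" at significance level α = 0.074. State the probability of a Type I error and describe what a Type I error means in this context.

P(Type I error) = α = 0.074. A Type I error is rejecting H₀ when H₀ is actually true (false positive) — here, concluding that a production batch is defective when in fact this is not the case. Consequence: scrapping a good batch — wasted material and cost for no reason.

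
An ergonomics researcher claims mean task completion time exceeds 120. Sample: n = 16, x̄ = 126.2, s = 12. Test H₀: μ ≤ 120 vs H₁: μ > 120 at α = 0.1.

t = (126.2 - 120)/(12/√16) = 2.067, df = 15. Critical t = 1.341. Reject H₀.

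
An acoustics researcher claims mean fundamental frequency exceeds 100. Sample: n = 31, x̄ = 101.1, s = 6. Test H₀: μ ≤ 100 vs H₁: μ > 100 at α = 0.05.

t = (101.1 - 100)/(6/√31) = 1.021, df = 30. Critical t = 1.697. Fail to reject H₀.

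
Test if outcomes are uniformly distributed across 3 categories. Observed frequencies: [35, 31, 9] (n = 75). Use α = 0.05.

Expected = 25 each. χ² = Σ(O-E)²/E = 15.68. df = 2, critical value = 5.991. Reject H₀.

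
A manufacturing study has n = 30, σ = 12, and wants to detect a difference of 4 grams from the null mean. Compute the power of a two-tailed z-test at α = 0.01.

SE = σ/√n = 12/√30 = 2.191. Non-centrality λ = d/SE = 4/2.191 = 1.826. Power ≈ Φ(λ - z_{α/2}) = Φ(1.826 - 2.576) = Φ(-0.75) = 0.227.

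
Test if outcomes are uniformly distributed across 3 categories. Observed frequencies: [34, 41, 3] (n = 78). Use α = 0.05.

Expected = 26 each. χ² = Σ(O-E)²/E = 31.462. df = 2, critical value = 5.991. Reject H₀.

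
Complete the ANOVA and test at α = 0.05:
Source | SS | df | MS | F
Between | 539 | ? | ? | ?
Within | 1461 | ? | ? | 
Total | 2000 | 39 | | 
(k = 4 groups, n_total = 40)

df_between = 3, df_within = 36. MS_between = 179.67, MS_within = 40.58. F = 4.427, F_crit ≈ 2.866. Reject H₀.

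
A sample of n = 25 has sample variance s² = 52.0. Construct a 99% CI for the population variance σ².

df = 24. χ²_{0.005} = 45.559, χ²_{0.995} = 9.886. CI for σ² = ((n-1)s²/χ²_{α/2}, (n-1)s²/χ²_{1-α/2}) = (24·52.0/45.559, 24·52.0/9.886) = (27.39, 126.24)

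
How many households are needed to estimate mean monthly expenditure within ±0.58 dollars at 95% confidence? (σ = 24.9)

n = (z*σ/E)² = (1.96×24.9/0.58)² = 7080.4 → n = 7081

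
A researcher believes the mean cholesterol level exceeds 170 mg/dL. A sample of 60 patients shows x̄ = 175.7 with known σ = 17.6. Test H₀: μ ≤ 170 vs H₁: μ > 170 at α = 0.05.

z = 2.509. Critical value: 1.645. Reject H₀.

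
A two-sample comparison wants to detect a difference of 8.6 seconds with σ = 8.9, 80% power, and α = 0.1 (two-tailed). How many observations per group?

n per group = 2(z_α/2 + z_β)²σ²/d² = 2×(1.645 + 0.84)²×8.9²/8.6² = 13.2 → n = 14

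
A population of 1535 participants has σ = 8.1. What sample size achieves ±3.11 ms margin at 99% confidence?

Without FPC: n₀ = (2.576×8.1/3.11)² = 45.013. With FPC: n = n₀N/(n₀+N-1) = 43.8 → n = 44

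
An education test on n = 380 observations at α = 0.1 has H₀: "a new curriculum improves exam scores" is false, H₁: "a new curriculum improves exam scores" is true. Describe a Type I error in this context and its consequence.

Type I error: rejecting H₀ when it is true — concluding that a new curriculum improves exam scores when in fact it is not. Consequence: adopting a curriculum that gives no real benefit — disruption for nothing.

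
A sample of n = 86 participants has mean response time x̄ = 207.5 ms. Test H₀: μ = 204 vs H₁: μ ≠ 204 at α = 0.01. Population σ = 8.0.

z = (x̄ - μ₀)/(σ/√n) = (207.5 - 204)/(8.0/√86) = 4.057. Critical value: ±2.576. Since |4.057| > 2.576, Reject H₀.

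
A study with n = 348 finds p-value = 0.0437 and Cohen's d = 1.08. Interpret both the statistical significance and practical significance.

Statistically significant (p = 0.0437 < 0.05). Cohen's d = 1.08 indicates a large effect size. Both statistical and practical significance should be considered.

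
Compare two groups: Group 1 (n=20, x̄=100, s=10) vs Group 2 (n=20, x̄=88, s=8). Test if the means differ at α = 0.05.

Pooled sp = 9.06. t = 4.191, df = 38. Critical t = ±2.024. Reject H₀.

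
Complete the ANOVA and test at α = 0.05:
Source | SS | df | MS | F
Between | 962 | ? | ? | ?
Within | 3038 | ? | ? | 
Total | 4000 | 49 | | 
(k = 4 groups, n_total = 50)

df_between = 3, df_within = 46. MS_between = 320.67, MS_within = 66.04. F = 4.855, F_crit ≈ 2.807. Reject H₀.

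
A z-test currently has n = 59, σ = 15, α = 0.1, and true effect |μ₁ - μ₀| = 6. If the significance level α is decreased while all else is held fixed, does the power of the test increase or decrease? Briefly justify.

Power decreases: a smaller α raises the critical value, so less of the H₁ sampling distribution falls in the rejection region.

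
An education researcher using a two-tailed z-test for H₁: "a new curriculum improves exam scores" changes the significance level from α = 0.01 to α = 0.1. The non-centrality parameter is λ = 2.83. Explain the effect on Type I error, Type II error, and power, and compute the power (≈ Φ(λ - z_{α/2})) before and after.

Increasing α from 0.01 to 0.1:
• Type I error rate increases (α is the Type I rate by definition).
• Critical value moves from z_{α/2} = 2.576 to 1.645, so power = Φ(λ - z_{α/2}) goes from Φ(2.83 - 2.576) = 0.6 to Φ(2.83 - 1.645) = 0.882.
• Type II error rate β = 1 - power therefore decreases (0.4 → 0.118).
Appropriate when false negatives are costly — here, keeping the old curriculum when the new one would have helped students.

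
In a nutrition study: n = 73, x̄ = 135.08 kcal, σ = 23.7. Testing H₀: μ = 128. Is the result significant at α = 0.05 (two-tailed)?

z = (135.08 - 128)/(23.7/√73) = 2.552. Since |z| > 1.96, significant at α = 0.05.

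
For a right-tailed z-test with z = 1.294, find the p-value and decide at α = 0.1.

p = P(Z > 1.294) = 1 - Φ(1.294) ≈ 0.0978. Since p < 0.1, reject H₀ (significant) at α = 0.1.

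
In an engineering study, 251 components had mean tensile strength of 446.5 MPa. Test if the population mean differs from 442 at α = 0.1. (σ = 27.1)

z = (x̄ - μ₀)/(σ/√n) = (446.5 - 442)/(27.1/√251) = 2.631. Critical value: ±1.645. Since |2.631| > 1.645, Reject H₀.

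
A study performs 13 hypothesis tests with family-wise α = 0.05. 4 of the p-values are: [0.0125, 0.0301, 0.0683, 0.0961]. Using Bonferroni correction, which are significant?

Bonferroni α = 0.05/13 = 0.00385. None of the given p-values are significant.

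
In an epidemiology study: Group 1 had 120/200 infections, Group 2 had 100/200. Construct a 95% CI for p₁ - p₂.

p̂₁ = 0.6, p̂₂ = 0.5. Difference = 0.1. CI = (0.003, 0.197)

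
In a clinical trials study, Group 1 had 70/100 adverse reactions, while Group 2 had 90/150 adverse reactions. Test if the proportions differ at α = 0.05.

p̂₁ = 0.7, p̂₂ = 0.6, pooled p̂ = 0.64. z = 1.614. Critical: ±1.96. Fail to reject H₀.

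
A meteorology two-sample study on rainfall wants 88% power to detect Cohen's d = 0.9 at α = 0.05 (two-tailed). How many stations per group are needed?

z_{α/2} = 1.96, z_β = Φ⁻¹(0.88) = 1.175. For large effect (d = 0.9): n per group = 2(z_{α/2} + z_β)²/d² = 2(1.96 + 1.175)²/0.9² = 24.3 → 25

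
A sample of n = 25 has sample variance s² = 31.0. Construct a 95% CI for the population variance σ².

df = 24. χ²_{0.025} = 39.364, χ²_{0.975} = 12.401. CI for σ² = ((n-1)s²/χ²_{α/2}, (n-1)s²/χ²_{1-α/2}) = (24·31.0/39.364, 24·31.0/12.401) = (18.9, 60.0)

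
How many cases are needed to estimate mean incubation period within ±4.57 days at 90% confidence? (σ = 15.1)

n = (z*σ/E)² = (1.645×15.1/4.57)² = 29.5 → n = 30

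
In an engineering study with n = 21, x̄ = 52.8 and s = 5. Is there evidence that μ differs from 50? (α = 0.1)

t = (x̄ - μ₀)/(s/√n) = (52.8 - 50)/(5/√21) = 2.566. df = 20, critical t = ±1.725. Reject H₀.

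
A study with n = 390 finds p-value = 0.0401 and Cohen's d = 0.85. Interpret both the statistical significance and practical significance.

Statistically significant (p = 0.0401 < 0.05). Cohen's d = 0.85 indicates a large effect size. Both statistical and practical significance should be considered.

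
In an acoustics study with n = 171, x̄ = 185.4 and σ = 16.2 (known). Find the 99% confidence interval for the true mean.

CI = x̄ ± z*(σ/√n) = 185.4 ± 2.576(16.2/√171) = 185.4 ± 3.19 = (182.21, 188.59)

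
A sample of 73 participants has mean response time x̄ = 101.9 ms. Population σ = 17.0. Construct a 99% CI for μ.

CI = x̄ ± z*(σ/√n) = 101.9 ± 2.576(17.0/√73) = 101.9 ± 5.13 = (96.77, 107.03)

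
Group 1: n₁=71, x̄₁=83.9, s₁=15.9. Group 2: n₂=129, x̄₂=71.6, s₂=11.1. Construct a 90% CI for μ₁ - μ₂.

Difference = 12.3. SE = √(15.9²/71 + 11.1²/129) = 2.125. CI = (8.8, 15.8)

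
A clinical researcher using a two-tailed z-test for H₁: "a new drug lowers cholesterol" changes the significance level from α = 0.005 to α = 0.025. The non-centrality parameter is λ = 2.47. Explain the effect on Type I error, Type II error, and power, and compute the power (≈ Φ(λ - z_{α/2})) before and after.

Increasing α from 0.005 to 0.025:
• Type I error rate increases (α is the Type I rate by definition).
• Critical value moves from z_{α/2} = 2.807 to 2.241, so power = Φ(λ - z_{α/2}) goes from Φ(2.47 - 2.807) = 0.368 to Φ(2.47 - 2.241) = 0.591.
• Type II error rate β = 1 - power therefore decreases (0.632 → 0.409).
Appropriate when false negatives are costly — here, shelving an effective drug — patients miss out on a treatment that would have helped.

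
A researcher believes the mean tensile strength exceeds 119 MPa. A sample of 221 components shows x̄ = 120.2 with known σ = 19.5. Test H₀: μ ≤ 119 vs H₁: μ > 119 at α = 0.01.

z = 0.915. Critical value: 2.33. Fail to reject H₀.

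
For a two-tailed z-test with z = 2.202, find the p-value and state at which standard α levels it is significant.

p = 2·P(Z > |2.202|) = 2·(1 - Φ(2.202)) ≈ 0.0277. Significant at α = 0.1; Significant at α = 0.05.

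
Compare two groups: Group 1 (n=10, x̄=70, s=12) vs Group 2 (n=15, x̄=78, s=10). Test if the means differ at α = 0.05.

Pooled sp = 10.83. t = -1.81, df = 23. Critical t = ±2.069. Fail to reject H₀.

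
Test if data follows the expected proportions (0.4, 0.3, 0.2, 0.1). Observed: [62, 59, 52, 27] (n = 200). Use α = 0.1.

Expected: [80.0, 60.0, 40.0, 20.0]. χ² = 10.117. df = 3, critical = 6.251. Reject H₀.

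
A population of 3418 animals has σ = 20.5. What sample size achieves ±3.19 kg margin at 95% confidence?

Without FPC: n₀ = (1.96×20.5/3.19)² = 158.649. With FPC: n = n₀N/(n₀+N-1) = 151.7 → n = 152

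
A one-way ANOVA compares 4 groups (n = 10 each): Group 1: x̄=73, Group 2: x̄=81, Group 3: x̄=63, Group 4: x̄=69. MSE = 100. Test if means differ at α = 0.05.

Grand mean = 71.5. SS_between = 1710.0, MS_between = 570.0. F = 5.7, F_crit ≈ 2.866. Reject H₀.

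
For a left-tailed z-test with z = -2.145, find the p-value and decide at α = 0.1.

p = P(Z < -2.145) = Φ(-2.145) ≈ 0.016. Since p < 0.1, reject H₀ (significant) at α = 0.1.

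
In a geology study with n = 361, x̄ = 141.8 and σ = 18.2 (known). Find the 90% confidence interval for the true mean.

CI = x̄ ± z*(σ/√n) = 141.8 ± 1.645(18.2/√361) = 141.8 ± 1.58 = (140.22, 143.38)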